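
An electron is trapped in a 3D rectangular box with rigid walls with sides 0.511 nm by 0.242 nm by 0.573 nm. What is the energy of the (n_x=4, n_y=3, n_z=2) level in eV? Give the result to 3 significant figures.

E = 85.4 eV

For a 3D rectangular well E = (h²/8m_e)·Σ n_i²/L_i² = (6.626×10^-34)²/(8·9.109×10^-31) · [4²/(0.511 nm)² + 3²/(0.242 nm)² + 2²/(0.573 nm)²].
Evaluating gives E = 1.368×10^-17 J = 85.4 eV.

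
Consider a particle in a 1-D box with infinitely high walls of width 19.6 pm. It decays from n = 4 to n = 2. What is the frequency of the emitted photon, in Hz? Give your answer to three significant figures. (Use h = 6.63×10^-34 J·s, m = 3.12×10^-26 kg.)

f = 8.30×10^13 Hz

E_1 = h²/(8mL²) = 4.584×10^-21 J and ΔE = (4² − 2²)E_1 = 5.501×10^-20 J.
f = ΔE/h = 5.501×10^-20/6.63×10^-34 = 8.30×10^13 Hz.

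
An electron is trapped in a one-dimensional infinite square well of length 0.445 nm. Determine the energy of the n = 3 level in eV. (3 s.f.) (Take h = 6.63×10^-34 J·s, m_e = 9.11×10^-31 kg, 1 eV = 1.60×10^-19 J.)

For an infinite well E_n = n²h²/(8m_eL²), so E_1 = h²/(8m_eL²) = (6.63×10^-34)²/(8·9.11×10^-31·(4.45×10^-10 m)²) = 3.046×10^-19 J.
Then E_3 = 3²·E_1 = 9·3.046×10^-19 J = 2.741×10^-18 J.
Converting, E_3 = 2.741×10^-18 J / (1.60×10^-19 J/eV) = 17.1 eV.

E_3 = 17.1 eV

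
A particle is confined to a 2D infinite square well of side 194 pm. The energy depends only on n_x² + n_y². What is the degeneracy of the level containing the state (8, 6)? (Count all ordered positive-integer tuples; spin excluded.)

The level has n_x² + n_y² = 100. The ordered positive-integer solutions are (6, 8), (8, 6).
That gives 2 states.

degeneracy = 2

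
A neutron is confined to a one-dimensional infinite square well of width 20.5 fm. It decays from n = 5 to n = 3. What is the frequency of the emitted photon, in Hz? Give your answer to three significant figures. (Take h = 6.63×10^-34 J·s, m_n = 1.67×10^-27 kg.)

f = 1.89×10^21 Hz

E_1 = h²/(8m_nL²) = 7.829×10^-14 J and ΔE = (5² − 3²)E_1 = 1.253×10^-12 J.
f = ΔE/h = 1.253×10^-12/6.63×10^-34 = 1.89×10^21 Hz.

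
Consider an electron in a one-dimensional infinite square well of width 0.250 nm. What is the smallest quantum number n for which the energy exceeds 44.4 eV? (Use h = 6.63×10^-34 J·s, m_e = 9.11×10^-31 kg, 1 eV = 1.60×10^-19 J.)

n = 3

E_1 = h²/(8m_eL²) = 9.650×10^-19 J = 6.031 eV.
Need n² > 44.4/6.031 = 7.362, i.e. n > 2.713.
The smallest integer satisfying this is n = 3.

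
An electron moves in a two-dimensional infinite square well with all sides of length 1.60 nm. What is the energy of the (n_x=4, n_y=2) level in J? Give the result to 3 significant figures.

For a 2D rectangular well E = (h²/8m_e)·Σ n_i²/L_i² = (6.626×10^-34)²/(8·9.109×10^-31) · [4²/(1.60 nm)² + 2²/(1.60 nm)²].
Evaluating gives E = 4.71×10^-19 J.

E = 4.71×10^-19 J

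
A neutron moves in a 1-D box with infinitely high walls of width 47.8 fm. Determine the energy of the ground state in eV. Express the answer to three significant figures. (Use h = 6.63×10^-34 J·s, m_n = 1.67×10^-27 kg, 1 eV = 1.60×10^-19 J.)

E_1 = 9.00×10^4 eV

For an infinite well E_n = n²h²/(8m_nL²), so E_1 = h²/(8m_nL²) = (6.63×10^-34)²/(8·1.67×10^-27·(4.78×10^-14 m)²) = 1.440×10^-14 J.
Converting, E_1 = 1.440×10^-14 J / (1.60×10^-19 J/eV) = 9.00×10^4 eV.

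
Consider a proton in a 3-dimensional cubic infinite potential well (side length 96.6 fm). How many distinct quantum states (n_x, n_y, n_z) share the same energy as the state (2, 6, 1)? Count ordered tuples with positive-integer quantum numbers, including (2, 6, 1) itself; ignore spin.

degeneracy = 9

The level has n_x² + n_y² + n_z² = 41. The ordered positive-integer solutions are (1, 2, 6), (1, 6, 2), (2, 1, 6), (2, 6, 1), (3, 4, 4), (4, 3, 4), (4, 4, 3), (6, 1, 2), (6, 2, 1).
That gives 9 states.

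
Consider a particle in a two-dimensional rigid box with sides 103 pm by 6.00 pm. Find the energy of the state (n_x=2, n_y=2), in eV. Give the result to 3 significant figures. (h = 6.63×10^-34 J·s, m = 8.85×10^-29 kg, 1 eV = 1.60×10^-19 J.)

For a 2D rectangular well E = (h²/8m)·Σ n_i²/L_i² = (6.63×10^-34)²/(8·8.85×10^-29) · [2²/(103 pm)² + 2²/(6.00 pm)²].
Evaluating gives E = 6.922×10^-17 J = 433 eV.

E = 433 eV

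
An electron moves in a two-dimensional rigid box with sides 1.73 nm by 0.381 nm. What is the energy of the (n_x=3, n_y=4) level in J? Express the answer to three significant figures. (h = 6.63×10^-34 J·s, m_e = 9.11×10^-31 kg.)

For a 2D rectangular well E = (h²/8m_e)·Σ n_i²/L_i² = (6.63×10^-34)²/(8·9.11×10^-31) · [3²/(1.73 nm)² + 4²/(0.381 nm)²].
Evaluating gives E = 6.83×10^-18 J.

E = 6.83×10^-18 J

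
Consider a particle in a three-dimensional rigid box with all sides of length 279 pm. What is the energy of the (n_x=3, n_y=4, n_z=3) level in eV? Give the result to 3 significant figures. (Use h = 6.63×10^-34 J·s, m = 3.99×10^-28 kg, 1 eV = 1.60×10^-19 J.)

E = 0.376 eV

For a 3D rectangular well E = (h²/8m)·Σ n_i²/L_i² = (6.63×10^-34)²/(8·3.99×10^-28) · [3²/(279 pm)² + 4²/(279 pm)² + 3²/(279 pm)²].
Evaluating gives E = 6.015×10^-20 J = 0.376 eV.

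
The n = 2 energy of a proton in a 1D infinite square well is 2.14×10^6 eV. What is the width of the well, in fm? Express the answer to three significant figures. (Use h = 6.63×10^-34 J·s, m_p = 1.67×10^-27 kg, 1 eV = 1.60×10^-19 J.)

L = 19.6 fm

From E_n = n²h²/(8m_pL²), L = n·h/√(8m_pE_n).
E_2 = 2.14×10^6 eV = 3.424×10^-13 J, so L = 2·6.63×10^-34/√(8·1.67×10^-27·3.424×10^-13) = 1.96×10^-14 m = 19.6 fm.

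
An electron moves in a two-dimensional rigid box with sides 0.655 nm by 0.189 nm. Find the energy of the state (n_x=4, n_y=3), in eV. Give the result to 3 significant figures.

E = 109 eV

For a 2D rectangular well E = (h²/8m_e)·Σ n_i²/L_i² = (6.626×10^-34)²/(8·9.109×10^-31) · [4²/(0.655 nm)² + 3²/(0.189 nm)²].
Evaluating gives E = 1.743×10^-17 J = 109 eV.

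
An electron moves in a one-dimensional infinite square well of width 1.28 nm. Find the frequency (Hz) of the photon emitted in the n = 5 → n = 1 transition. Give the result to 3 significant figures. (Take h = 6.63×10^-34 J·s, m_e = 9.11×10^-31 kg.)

E_1 = h²/(8m_eL²) = 3.681×10^-20 J and ΔE = (5² − 1²)E_1 = 8.834×10^-19 J.
f = ΔE/h = 8.834×10^-19/6.63×10^-34 = 1.33×10^15 Hz.

f = 1.33×10^15 Hz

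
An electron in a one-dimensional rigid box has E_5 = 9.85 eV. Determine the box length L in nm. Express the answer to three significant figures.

L = 0.977 nm

From E_n = n²h²/(8m_eL²), L = n·h/√(8m_eE_n).
E_5 = 9.85 eV = 1.578×10^-18 J, so L = 5·6.626×10^-34/√(8·9.109×10^-31·1.578×10^-18) = 9.77×10^-10 m = 0.977 nm.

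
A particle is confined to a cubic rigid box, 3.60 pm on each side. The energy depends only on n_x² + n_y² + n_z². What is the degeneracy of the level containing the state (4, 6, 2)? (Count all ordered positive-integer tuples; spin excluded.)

The level has n_x² + n_y² + n_z² = 56. The ordered positive-integer solutions are (2, 4, 6), (2, 6, 4), (4, 2, 6), (4, 6, 2), (6, 2, 4), (6, 4, 2).
That gives 6 states.

degeneracy = 6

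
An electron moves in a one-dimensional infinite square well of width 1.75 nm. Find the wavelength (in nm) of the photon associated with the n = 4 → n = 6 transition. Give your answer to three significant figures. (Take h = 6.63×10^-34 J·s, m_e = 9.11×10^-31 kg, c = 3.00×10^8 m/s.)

E_1 = h²/(8m_eL²) = 1.969×10^-20 J, so ΔE = (6² − 4²)E_1 = 3.938×10^-19 J.
λ = hc/ΔE = (6.63×10^-34·3.00×10^8)/3.938×10^-19 = 5.05×10^-7 m = 505 nm.

λ = 505 nm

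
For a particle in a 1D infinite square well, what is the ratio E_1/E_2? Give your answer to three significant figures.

E_n ∝ n², so E_1/E_2 = 1²/2² = 1/4 = 0.250.

0.250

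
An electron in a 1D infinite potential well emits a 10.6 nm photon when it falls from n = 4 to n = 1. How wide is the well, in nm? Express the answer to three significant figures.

The photon carries ΔE = hc/λ = 6.626×10^-34·2.998×10^8/1.06×10^-8 m = 1.874×10^-17 J.
Since ΔE = (4² − 1²)E_1, E_1 = 1.249×10^-18 J, and L = h/√(8m_eE_1) = 2.20×10^-10 m = 0.220 nm.

L = 0.220 nm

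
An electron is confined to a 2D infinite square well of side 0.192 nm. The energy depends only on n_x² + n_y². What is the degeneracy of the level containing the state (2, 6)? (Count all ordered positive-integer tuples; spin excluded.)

The level has n_x² + n_y² = 40. The ordered positive-integer solutions are (2, 6), (6, 2).
That gives 2 states.

degeneracy = 2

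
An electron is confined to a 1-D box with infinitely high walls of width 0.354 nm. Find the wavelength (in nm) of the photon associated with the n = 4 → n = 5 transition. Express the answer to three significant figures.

E_1 = h²/(8m_eL²) = 4.808×10^-19 J, so ΔE = (5² − 4²)E_1 = 4.327×10^-18 J.
λ = hc/ΔE = (6.626×10^-34·2.998×10^8)/4.327×10^-18 = 4.59×10^-8 m = 45.9 nm.

λ = 45.9 nm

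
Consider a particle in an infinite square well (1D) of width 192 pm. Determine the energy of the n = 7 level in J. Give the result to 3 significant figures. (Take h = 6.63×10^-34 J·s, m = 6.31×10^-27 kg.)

For an infinite well E_n = n²h²/(8mL²), so E_1 = h²/(8mL²) = (6.63×10^-34)²/(8·6.31×10^-27·(1.92×10^-10 m)²) = 2.362×10^-22 J.
Then E_7 = 7²·E_1 = 49·2.362×10^-22 J = 1.16×10^-20 J.

E_7 = 1.16×10^-20 J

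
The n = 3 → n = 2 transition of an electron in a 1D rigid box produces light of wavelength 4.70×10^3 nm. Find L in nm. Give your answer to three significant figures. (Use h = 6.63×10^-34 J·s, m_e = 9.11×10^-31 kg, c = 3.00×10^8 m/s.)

L = 2.67 nm

The photon carries ΔE = hc/λ = 6.63×10^-34·3.00×10^8/4.70×10^-6 m = 4.232×10^-20 J.
Since ΔE = (3² − 2²)E_1, E_1 = 8.464×10^-21 J, and L = h/√(8m_eE_1) = 2.67×10^-9 m = 2.67 nm.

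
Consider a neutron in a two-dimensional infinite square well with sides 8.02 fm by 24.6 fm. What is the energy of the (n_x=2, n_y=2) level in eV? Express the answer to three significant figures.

For a 2D rectangular well E = (h²/8m_n)·Σ n_i²/L_i² = (6.626×10^-34)²/(8·1.675×10^-27) · [2²/(8.02 fm)² + 2²/(24.6 fm)²].
Evaluating gives E = 2.254×10^-12 J = 1.41×10^7 eV.

E = 1.41×10^7 eV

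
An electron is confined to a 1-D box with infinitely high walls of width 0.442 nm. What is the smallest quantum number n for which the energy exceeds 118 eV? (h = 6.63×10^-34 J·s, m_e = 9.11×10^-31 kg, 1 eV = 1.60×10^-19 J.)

E_1 = h²/(8m_eL²) = 3.087×10^-19 J = 1.929 eV.
Need n² > 118/1.929 = 61.17, i.e. n > 7.821.
The smallest integer satisfying this is n = 8.

n = 8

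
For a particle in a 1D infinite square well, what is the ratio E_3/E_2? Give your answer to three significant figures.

2.25

E_n ∝ n², so E_3/E_2 = 3²/2² = 9/4 = 2.25.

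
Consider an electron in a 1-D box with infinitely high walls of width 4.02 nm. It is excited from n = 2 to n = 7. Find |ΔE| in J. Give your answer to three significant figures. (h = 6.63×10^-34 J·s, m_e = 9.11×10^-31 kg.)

E_1 = h²/(8m_eL²) = 3.732×10^-21 J.
|ΔE| = |2² − 7²|·E_1 = 45·3.732×10^-21 J = 1.68×10^-19 J.

|ΔE| = 1.68×10^-19 J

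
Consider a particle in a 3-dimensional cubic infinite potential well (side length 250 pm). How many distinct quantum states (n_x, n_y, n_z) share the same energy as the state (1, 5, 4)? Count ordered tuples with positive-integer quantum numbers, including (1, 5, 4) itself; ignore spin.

degeneracy = 6

The level has n_x² + n_y² + n_z² = 42. The ordered positive-integer solutions are (1, 4, 5), (1, 5, 4), (4, 1, 5), (4, 5, 1), (5, 1, 4), (5, 4, 1).
That gives 6 states.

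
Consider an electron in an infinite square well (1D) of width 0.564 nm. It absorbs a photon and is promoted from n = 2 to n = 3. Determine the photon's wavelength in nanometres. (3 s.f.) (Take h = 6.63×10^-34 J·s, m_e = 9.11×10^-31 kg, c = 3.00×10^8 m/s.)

λ = 210 nm

E_1 = h²/(8m_eL²) = 1.896×10^-19 J, so ΔE = (3² − 2²)E_1 = 9.480×10^-19 J.
λ = hc/ΔE = (6.63×10^-34·3.00×10^8)/9.480×10^-19 = 2.10×10^-7 m = 210 nm.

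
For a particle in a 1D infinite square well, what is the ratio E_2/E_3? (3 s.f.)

0.444

E_n ∝ n², so E_2/E_3 = 2²/3² = 4/9 = 0.444.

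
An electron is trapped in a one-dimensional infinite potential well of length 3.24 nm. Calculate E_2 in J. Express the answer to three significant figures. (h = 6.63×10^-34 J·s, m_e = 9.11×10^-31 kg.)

E_2 = 2.30×10^-20 J

For an infinite well E_n = n²h²/(8m_eL²), so E_1 = h²/(8m_eL²) = (6.63×10^-34)²/(8·9.11×10^-31·(3.24×10^-9 m)²) = 5.746×10^-21 J.
Then E_2 = 2²·E_1 = 4·5.746×10^-21 J = 2.30×10^-20 J.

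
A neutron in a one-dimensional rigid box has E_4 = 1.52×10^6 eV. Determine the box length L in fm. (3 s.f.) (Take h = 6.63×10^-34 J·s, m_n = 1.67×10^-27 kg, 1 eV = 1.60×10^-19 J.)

From E_n = n²h²/(8m_nL²), L = n·h/√(8m_nE_n).
E_4 = 1.52×10^6 eV = 2.432×10^-13 J, so L = 4·6.63×10^-34/√(8·1.67×10^-27·2.432×10^-13) = 4.65×10^-14 m = 46.5 fm.

L = 46.5 fm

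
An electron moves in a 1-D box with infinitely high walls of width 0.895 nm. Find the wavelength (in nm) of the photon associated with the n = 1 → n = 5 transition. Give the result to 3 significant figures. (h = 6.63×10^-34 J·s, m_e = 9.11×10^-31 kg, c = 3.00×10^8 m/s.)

E_1 = h²/(8m_eL²) = 7.530×10^-20 J, so ΔE = (5² − 1²)E_1 = 1.807×10^-18 J.
λ = hc/ΔE = (6.63×10^-34·3.00×10^8)/1.807×10^-18 = 1.10×10^-7 m = 110 nm.

λ = 110 nm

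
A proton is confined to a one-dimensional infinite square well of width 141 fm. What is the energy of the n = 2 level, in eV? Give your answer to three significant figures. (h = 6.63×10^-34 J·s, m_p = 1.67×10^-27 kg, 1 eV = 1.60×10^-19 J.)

For an infinite well E_n = n²h²/(8m_pL²), so E_1 = h²/(8m_pL²) = (6.63×10^-34)²/(8·1.67×10^-27·(1.41×10^-13 m)²) = 1.655×10^-15 J.
Then E_2 = 2²·E_1 = 4·1.655×10^-15 J = 6.620×10^-15 J.
Converting, E_2 = 6.620×10^-15 J / (1.60×10^-19 J/eV) = 4.14×10^4 eV.

E_2 = 4.14×10^4 eV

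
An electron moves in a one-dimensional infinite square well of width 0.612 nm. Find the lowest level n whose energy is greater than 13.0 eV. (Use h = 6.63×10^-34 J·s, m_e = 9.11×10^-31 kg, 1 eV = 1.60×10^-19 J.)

n = 4

E_1 = h²/(8m_eL²) = 1.610×10^-19 J = 1.006 eV.
Need n² > 13.0/1.006 = 12.92, i.e. n > 3.594.
The smallest integer satisfying this is n = 4.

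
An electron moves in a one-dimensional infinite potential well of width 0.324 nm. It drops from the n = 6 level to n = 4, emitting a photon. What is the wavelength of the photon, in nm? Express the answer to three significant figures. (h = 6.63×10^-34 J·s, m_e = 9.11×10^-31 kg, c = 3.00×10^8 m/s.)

E_1 = h²/(8m_eL²) = 5.746×10^-19 J, so ΔE = (6² − 4²)E_1 = 1.149×10^-17 J.
λ = hc/ΔE = (6.63×10^-34·3.00×10^8)/1.149×10^-17 = 1.73×10^-8 m = 17.3 nm.

λ = 17.3 nm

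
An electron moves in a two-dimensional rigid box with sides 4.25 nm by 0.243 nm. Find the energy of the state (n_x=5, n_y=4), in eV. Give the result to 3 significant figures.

For a 2D rectangular well E = (h²/8m_e)·Σ n_i²/L_i² = (6.626×10^-34)²/(8·9.109×10^-31) · [5²/(4.25 nm)² + 4²/(0.243 nm)²].
Evaluating gives E = 1.641×10^-17 J = 102 eV.

E = 102 eV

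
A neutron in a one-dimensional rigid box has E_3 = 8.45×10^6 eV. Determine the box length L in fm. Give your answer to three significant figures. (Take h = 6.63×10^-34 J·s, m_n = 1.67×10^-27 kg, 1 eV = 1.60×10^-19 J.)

From E_n = n²h²/(8m_nL²), L = n·h/√(8m_nE_n).
E_3 = 8.45×10^6 eV = 1.352×10^-12 J, so L = 3·6.63×10^-34/√(8·1.67×10^-27·1.352×10^-12) = 1.48×10^-14 m = 14.8 fm.

L = 14.8 fm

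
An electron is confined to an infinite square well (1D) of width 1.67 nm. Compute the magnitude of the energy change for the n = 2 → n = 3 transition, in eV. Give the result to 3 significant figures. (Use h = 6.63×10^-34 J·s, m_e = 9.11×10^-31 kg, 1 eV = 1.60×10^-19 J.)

|ΔE| = 0.676 eV

E_1 = h²/(8m_eL²) = 2.163×10^-20 J.
|ΔE| = |2² − 3²|·E_1 = 5·2.163×10^-20 J = 1.082×10^-19 J = 0.676 eV.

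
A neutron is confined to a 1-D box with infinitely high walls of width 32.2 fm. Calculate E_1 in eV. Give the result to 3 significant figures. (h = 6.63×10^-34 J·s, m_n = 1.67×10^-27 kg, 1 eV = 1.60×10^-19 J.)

E_1 = 1.98×10^5 eV

For an infinite well E_n = n²h²/(8m_nL²), so E_1 = h²/(8m_nL²) = (6.63×10^-34)²/(8·1.67×10^-27·(3.22×10^-14 m)²) = 3.173×10^-14 J.
Converting, E_1 = 3.173×10^-14 J / (1.60×10^-19 J/eV) = 1.98×10^5 eV.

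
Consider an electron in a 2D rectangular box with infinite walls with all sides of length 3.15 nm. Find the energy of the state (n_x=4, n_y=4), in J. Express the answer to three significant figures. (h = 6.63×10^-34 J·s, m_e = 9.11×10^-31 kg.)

For a 2D rectangular well E = (h²/8m_e)·Σ n_i²/L_i² = (6.63×10^-34)²/(8·9.11×10^-31) · [4²/(3.15 nm)² + 4²/(3.15 nm)²].
Evaluating gives E = 1.95×10^-19 J.

E = 1.95×10^-19 J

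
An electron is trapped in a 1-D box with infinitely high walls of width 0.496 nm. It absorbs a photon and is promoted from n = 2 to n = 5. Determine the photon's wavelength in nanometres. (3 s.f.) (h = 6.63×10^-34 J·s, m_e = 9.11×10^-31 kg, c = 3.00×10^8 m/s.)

λ = 38.6 nm

E_1 = h²/(8m_eL²) = 2.452×10^-19 J, so ΔE = (5² − 2²)E_1 = 5.149×10^-18 J.
λ = hc/ΔE = (6.63×10^-34·3.00×10^8)/5.149×10^-18 = 3.86×10^-8 m = 38.6 nm.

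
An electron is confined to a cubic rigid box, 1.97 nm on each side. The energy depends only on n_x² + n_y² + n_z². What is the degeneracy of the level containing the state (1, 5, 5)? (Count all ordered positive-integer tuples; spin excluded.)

The level has n_x² + n_y² + n_z² = 51. The ordered positive-integer solutions are (1, 1, 7), (1, 5, 5), (1, 7, 1), (5, 1, 5), (5, 5, 1), (7, 1, 1).
That gives 6 states.

degeneracy = 6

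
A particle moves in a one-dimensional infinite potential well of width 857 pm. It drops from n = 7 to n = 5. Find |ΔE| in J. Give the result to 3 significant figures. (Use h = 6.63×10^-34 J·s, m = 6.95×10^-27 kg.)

E_1 = h²/(8mL²) = 1.076×10^-23 J.
|ΔE| = |7² − 5²|·E_1 = 24·1.076×10^-23 J = 2.58×10^-22 J.

|ΔE| = 2.58×10^-22 J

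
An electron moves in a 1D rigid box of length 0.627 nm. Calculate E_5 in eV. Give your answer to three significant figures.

For an infinite well E_n = n²h²/(8m_eL²), so E_1 = h²/(8m_eL²) = (6.626×10^-34)²/(8·9.109×10^-31·(6.27×10^-10 m)²) = 1.533×10^-19 J.
Then E_5 = 5²·E_1 = 25·1.533×10^-19 J = 3.833×10^-18 J.
Converting, E_5 = 3.833×10^-18 J / (1.602×10^-19 J/eV) = 23.9 eV.

E_5 = 23.9 eV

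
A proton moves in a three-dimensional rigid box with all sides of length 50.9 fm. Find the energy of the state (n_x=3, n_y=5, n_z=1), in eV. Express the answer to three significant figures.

For a 3D rectangular well E = (h²/8m_p)·Σ n_i²/L_i² = (6.626×10^-34)²/(8·1.673×10^-27) · [3²/(50.9 fm)² + 5²/(50.9 fm)² + 1²/(50.9 fm)²].
Evaluating gives E = 4.431×10^-13 J = 2.77×10^6 eV.

E = 2.77×10^6 eV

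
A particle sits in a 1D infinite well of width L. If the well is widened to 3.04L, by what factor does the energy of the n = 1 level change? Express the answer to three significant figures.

0.108

E_n ∝ 1/L², so the energy scales by 1/3.04² = 0.108.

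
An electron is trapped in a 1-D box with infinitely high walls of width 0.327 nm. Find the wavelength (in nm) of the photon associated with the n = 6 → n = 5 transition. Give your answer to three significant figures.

E_1 = h²/(8m_eL²) = 5.634×10^-19 J, so ΔE = (6² − 5²)E_1 = 6.197×10^-18 J.
λ = hc/ΔE = (6.626×10^-34·2.998×10^8)/6.197×10^-18 = 3.21×10^-8 m = 32.1 nm.

λ = 32.1 nm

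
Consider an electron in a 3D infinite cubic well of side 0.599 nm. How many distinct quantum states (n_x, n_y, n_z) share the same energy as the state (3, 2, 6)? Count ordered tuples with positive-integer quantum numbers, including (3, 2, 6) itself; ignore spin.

The level has n_x² + n_y² + n_z² = 49. The ordered positive-integer solutions are (2, 3, 6), (2, 6, 3), (3, 2, 6), (3, 6, 2), (6, 2, 3), (6, 3, 2).
That gives 6 states.

degeneracy = 6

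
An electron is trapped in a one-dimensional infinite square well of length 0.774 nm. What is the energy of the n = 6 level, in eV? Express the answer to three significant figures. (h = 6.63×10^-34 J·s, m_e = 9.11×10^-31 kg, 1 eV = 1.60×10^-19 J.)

E_6 = 22.7 eV

For an infinite well E_n = n²h²/(8m_eL²), so E_1 = h²/(8m_eL²) = (6.63×10^-34)²/(8·9.11×10^-31·(7.74×10^-10 m)²) = 1.007×10^-19 J.
Then E_6 = 6²·E_1 = 36·1.007×10^-19 J = 3.625×10^-18 J.
Converting, E_6 = 3.625×10^-18 J / (1.60×10^-19 J/eV) = 22.7 eV.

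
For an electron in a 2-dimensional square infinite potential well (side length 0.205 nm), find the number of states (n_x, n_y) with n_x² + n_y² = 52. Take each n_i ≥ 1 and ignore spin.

The level has n_x² + n_y² = 52. The ordered positive-integer solutions are (4, 6), (6, 4).
That gives 2 states.

degeneracy = 2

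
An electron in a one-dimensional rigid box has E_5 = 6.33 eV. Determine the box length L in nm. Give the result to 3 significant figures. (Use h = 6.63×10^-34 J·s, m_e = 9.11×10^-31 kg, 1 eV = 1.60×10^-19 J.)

From E_n = n²h²/(8m_eL²), L = n·h/√(8m_eE_n).
E_5 = 6.33 eV = 1.013×10^-18 J, so L = 5·6.63×10^-34/√(8·9.11×10^-31·1.013×10^-18) = 1.22×10^-9 m = 1.22 nm.

L = 1.22 nm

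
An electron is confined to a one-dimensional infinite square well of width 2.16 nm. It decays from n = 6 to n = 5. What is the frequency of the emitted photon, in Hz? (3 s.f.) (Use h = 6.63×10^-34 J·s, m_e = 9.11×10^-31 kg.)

f = 2.14×10^14 Hz

E_1 = h²/(8m_eL²) = 1.293×10^-20 J and ΔE = (6² − 5²)E_1 = 1.422×10^-19 J.
f = ΔE/h = 1.422×10^-19/6.63×10^-34 = 2.14×10^14 Hz.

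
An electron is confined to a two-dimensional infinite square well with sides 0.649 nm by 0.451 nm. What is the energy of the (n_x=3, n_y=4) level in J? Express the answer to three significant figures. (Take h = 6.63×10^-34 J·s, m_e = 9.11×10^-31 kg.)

For a 2D rectangular well E = (h²/8m_e)·Σ n_i²/L_i² = (6.63×10^-34)²/(8·9.11×10^-31) · [3²/(0.649 nm)² + 4²/(0.451 nm)²].
Evaluating gives E = 6.03×10^-18 J.

E = 6.03×10^-18 J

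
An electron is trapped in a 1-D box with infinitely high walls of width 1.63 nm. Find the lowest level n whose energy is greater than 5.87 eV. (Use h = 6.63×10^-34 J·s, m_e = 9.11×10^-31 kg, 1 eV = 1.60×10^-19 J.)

E_1 = h²/(8m_eL²) = 2.270×10^-20 J = 0.1419 eV.
Need n² > 5.87/0.1419 = 41.37, i.e. n > 6.432.
The smallest integer satisfying this is n = 7.

n = 7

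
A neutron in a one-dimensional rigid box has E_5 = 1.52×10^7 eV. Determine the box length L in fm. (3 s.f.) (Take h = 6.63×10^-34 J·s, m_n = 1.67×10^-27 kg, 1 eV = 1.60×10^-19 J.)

From E_n = n²h²/(8m_nL²), L = n·h/√(8m_nE_n).
E_5 = 1.52×10^7 eV = 2.432×10^-12 J, so L = 5·6.63×10^-34/√(8·1.67×10^-27·2.432×10^-12) = 1.84×10^-14 m = 18.4 fm.

L = 18.4 fm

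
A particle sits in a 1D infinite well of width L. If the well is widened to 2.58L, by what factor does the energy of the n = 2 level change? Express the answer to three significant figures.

0.150

E_n ∝ 1/L², so the energy scales by 1/2.58² = 0.150.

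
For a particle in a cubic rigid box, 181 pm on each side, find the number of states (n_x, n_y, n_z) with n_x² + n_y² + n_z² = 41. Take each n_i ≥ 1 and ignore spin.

The level has n_x² + n_y² + n_z² = 41. The ordered positive-integer solutions are (1, 2, 6), (1, 6, 2), (2, 1, 6), (2, 6, 1), (3, 4, 4), (4, 3, 4), (4, 4, 3), (6, 1, 2), (6, 2, 1).
That gives 9 states.

degeneracy = 9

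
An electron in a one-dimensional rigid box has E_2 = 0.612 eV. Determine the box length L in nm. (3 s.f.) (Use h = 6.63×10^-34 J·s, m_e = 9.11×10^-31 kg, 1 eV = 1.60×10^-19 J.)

From E_n = n²h²/(8m_eL²), L = n·h/√(8m_eE_n).
E_2 = 0.612 eV = 9.792×10^-20 J, so L = 2·6.63×10^-34/√(8·9.11×10^-31·9.792×10^-20) = 1.57×10^-9 m = 1.57 nm.

L = 1.57 nm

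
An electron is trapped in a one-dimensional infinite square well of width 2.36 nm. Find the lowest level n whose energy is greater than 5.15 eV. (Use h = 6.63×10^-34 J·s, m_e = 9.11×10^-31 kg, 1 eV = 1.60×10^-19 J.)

n = 9

E_1 = h²/(8m_eL²) = 1.083×10^-20 J = 0.06769 eV.
Need n² > 5.15/0.06769 = 76.08, i.e. n > 8.722.
The smallest integer satisfying this is n = 9.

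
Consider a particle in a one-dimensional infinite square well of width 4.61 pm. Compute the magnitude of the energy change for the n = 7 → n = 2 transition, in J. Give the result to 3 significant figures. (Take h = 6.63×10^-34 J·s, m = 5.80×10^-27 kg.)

|ΔE| = 2.01×10^-17 J

E_1 = h²/(8mL²) = 4.458×10^-19 J.
|ΔE| = |7² − 2²|·E_1 = 45·4.458×10^-19 J = 2.01×10^-17 J.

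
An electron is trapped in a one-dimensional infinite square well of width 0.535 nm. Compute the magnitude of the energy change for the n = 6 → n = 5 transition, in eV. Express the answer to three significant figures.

|ΔE| = 14.5 eV

E_1 = h²/(8m_eL²) = 2.105×10^-19 J.
|ΔE| = |6² − 5²|·E_1 = 11·2.105×10^-19 J = 2.316×10^-18 J = 14.5 eV.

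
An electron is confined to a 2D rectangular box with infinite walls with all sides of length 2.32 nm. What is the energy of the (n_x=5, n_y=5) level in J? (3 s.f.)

E = 5.60×10^-19 J

For a 2D rectangular well E = (h²/8m_e)·Σ n_i²/L_i² = (6.626×10^-34)²/(8·9.109×10^-31) · [5²/(2.32 nm)² + 5²/(2.32 nm)²].
Evaluating gives E = 5.60×10^-19 J.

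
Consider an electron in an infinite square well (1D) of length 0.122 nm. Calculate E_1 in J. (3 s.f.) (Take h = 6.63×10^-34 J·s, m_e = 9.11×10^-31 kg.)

For an infinite well E_n = n²h²/(8m_eL²), so E_1 = h²/(8m_eL²) = (6.63×10^-34)²/(8·9.11×10^-31·(1.22×10^-10 m)²) = 4.052×10^-18 J.

E_1 = 4.05×10^-18 J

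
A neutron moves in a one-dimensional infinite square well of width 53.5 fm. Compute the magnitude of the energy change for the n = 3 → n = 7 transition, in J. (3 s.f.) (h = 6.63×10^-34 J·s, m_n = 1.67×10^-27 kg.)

E_1 = h²/(8m_nL²) = 1.150×10^-14 J.
|ΔE| = |3² − 7²|·E_1 = 40·1.150×10^-14 J = 4.60×10^-13 J.

|ΔE| = 4.60×10^-13 J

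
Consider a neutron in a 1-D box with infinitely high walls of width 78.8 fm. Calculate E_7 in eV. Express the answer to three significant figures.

For an infinite well E_n = n²h²/(8m_nL²), so E_1 = h²/(8m_nL²) = (6.626×10^-34)²/(8·1.675×10^-27·(7.88×10^-14 m)²) = 5.276×10^-15 J.
Then E_7 = 7²·E_1 = 49·5.276×10^-15 J = 2.585×10^-13 J.
Converting, E_7 = 2.585×10^-13 J / (1.602×10^-19 J/eV) = 1.61×10^6 eV.

E_7 = 1.61×10^6 eV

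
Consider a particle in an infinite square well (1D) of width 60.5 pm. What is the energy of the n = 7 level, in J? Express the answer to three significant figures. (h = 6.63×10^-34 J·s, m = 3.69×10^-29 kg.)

For an infinite well E_n = n²h²/(8mL²), so E_1 = h²/(8mL²) = (6.63×10^-34)²/(8·3.69×10^-29·(6.05×10^-11 m)²) = 4.068×10^-19 J.
Then E_7 = 7²·E_1 = 49·4.068×10^-19 J = 1.99×10^-17 J.

E_7 = 1.99×10^-17 J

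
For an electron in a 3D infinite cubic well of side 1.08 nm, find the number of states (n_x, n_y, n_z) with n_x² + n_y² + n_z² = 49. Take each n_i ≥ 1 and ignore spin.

The level has n_x² + n_y² + n_z² = 49. The ordered positive-integer solutions are (2, 3, 6), (2, 6, 3), (3, 2, 6), (3, 6, 2), (6, 2, 3), (6, 3, 2).
That gives 6 states.

degeneracy = 6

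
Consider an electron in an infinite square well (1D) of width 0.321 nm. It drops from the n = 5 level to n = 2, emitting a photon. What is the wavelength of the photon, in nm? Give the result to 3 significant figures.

λ = 16.2 nm

E_1 = h²/(8m_eL²) = 5.847×10^-19 J, so ΔE = (5² − 2²)E_1 = 1.228×10^-17 J.
λ = hc/ΔE = (6.626×10^-34·2.998×10^8)/1.228×10^-17 = 1.62×10^-8 m = 16.2 nm.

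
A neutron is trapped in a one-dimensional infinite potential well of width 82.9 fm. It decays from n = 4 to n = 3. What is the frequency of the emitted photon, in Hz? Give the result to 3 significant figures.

E_1 = h²/(8m_nL²) = 4.767×10^-15 J and ΔE = (4² − 3²)E_1 = 3.337×10^-14 J.
f = ΔE/h = 3.337×10^-14/6.626×10^-34 = 5.04×10^19 Hz.

f = 5.04×10^19 Hz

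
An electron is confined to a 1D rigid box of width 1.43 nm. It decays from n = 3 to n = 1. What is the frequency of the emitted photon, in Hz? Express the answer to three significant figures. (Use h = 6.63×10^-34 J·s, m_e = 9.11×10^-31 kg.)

E_1 = h²/(8m_eL²) = 2.949×10^-20 J and ΔE = (3² − 1²)E_1 = 2.359×10^-19 J.
f = ΔE/h = 2.359×10^-19/6.63×10^-34 = 3.56×10^14 Hz.

f = 3.56×10^14 Hz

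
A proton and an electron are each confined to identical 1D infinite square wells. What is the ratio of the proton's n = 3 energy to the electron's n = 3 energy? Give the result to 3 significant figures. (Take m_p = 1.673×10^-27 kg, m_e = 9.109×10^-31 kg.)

5.44×10^-4

E_n ∝ 1/m at fixed n and L, so the ratio is m_e/m_p = 9.109×10^-31/1.673×10^-27 = 5.44×10^-4.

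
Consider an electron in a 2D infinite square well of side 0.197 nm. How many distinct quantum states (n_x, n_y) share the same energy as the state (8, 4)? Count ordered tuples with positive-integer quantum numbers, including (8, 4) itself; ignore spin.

The level has n_x² + n_y² = 80. The ordered positive-integer solutions are (4, 8), (8, 4).
That gives 2 states.

degeneracy = 2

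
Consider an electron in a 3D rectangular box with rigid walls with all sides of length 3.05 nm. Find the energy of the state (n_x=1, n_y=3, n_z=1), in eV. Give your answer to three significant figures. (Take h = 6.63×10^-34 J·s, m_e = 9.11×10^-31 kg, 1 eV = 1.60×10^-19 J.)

E = 0.446 eV

For a 3D rectangular well E = (h²/8m_e)·Σ n_i²/L_i² = (6.63×10^-34)²/(8·9.11×10^-31) · [1²/(3.05 nm)² + 3²/(3.05 nm)² + 1²/(3.05 nm)²].
Evaluating gives E = 7.132×10^-20 J = 0.446 eV.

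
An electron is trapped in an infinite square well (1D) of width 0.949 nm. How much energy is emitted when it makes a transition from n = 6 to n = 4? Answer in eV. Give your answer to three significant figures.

|ΔE| = 8.35 eV

E_1 = h²/(8m_eL²) = 6.690×10^-20 J.
|ΔE| = |6² − 4²|·E_1 = 20·6.690×10^-20 J = 1.338×10^-18 J = 8.35 eV.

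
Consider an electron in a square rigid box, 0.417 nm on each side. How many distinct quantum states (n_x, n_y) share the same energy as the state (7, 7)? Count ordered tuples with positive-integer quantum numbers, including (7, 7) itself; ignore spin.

The level has n_x² + n_y² = 98. The ordered positive-integer solutions are (7, 7).
That gives 1 state.

degeneracy = 1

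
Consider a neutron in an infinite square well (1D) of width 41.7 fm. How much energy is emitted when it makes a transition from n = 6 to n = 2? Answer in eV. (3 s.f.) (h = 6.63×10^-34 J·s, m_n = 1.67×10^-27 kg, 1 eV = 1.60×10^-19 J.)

E_1 = h²/(8m_nL²) = 1.892×10^-14 J.
|ΔE| = |6² − 2²|·E_1 = 32·1.892×10^-14 J = 6.054×10^-13 J = 3.78×10^6 eV.

|ΔE| = 3.78×10^6 eV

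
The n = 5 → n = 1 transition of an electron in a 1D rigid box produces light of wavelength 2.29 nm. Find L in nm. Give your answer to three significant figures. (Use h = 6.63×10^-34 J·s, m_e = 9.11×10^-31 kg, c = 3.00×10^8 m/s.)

The photon carries ΔE = hc/λ = 6.63×10^-34·3.00×10^8/2.29×10^-9 m = 8.686×10^-17 J.
Since ΔE = (5² − 1²)E_1, E_1 = 3.619×10^-18 J, and L = h/√(8m_eE_1) = 1.29×10^-10 m = 0.129 nm.

L = 0.129 nm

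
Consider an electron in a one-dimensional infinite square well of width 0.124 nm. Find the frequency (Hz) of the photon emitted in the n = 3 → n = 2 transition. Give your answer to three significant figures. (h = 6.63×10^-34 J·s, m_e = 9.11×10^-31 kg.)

f = 2.96×10^16 Hz

E_1 = h²/(8m_eL²) = 3.923×10^-18 J and ΔE = (3² − 2²)E_1 = 1.961×10^-17 J.
f = ΔE/h = 1.961×10^-17/6.63×10^-34 = 2.96×10^16 Hz.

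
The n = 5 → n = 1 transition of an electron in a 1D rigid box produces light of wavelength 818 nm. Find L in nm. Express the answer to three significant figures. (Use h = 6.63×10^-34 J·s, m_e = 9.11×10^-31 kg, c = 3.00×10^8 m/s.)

L = 2.44 nm

The photon carries ΔE = hc/λ = 6.63×10^-34·3.00×10^8/8.18×10^-7 m = 2.432×10^-19 J.
Since ΔE = (5² − 1²)E_1, E_1 = 1.013×10^-20 J, and L = h/√(8m_eE_1) = 2.44×10^-9 m = 2.44 nm.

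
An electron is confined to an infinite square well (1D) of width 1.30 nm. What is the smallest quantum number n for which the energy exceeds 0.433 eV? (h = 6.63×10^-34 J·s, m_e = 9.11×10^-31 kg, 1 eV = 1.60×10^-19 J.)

E_1 = h²/(8m_eL²) = 3.569×10^-20 J = 0.2231 eV.
Need n² > 0.433/0.2231 = 1.941, i.e. n > 1.393.
The smallest integer satisfying this is n = 2.

n = 2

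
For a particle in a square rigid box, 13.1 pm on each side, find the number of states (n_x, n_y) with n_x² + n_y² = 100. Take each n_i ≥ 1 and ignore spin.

The level has n_x² + n_y² = 100. The ordered positive-integer solutions are (6, 8), (8, 6).
That gives 2 states.

degeneracy = 2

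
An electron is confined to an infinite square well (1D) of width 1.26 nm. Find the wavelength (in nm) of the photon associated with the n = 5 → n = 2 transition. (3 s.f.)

E_1 = h²/(8m_eL²) = 3.795×10^-20 J, so ΔE = (5² − 2²)E_1 = 7.970×10^-19 J.
λ = hc/ΔE = (6.626×10^-34·2.998×10^8)/7.970×10^-19 = 2.49×10^-7 m = 249 nm.

λ = 249 nm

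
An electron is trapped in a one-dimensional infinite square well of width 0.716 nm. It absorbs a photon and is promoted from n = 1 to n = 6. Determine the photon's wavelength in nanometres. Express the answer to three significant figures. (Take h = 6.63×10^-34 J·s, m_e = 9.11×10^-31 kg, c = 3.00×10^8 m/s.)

λ = 48.3 nm

E_1 = h²/(8m_eL²) = 1.177×10^-19 J, so ΔE = (6² − 1²)E_1 = 4.120×10^-18 J.
λ = hc/ΔE = (6.63×10^-34·3.00×10^8)/4.120×10^-18 = 4.83×10^-8 m = 48.3 nm.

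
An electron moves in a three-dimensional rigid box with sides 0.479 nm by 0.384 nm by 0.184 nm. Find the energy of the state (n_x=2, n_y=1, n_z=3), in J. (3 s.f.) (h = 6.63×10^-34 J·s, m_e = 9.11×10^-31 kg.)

E = 1.75×10^-17 J

For a 3D rectangular well E = (h²/8m_e)·Σ n_i²/L_i² = (6.63×10^-34)²/(8·9.11×10^-31) · [2²/(0.479 nm)² + 1²/(0.384 nm)² + 3²/(0.184 nm)²].
Evaluating gives E = 1.75×10^-17 J.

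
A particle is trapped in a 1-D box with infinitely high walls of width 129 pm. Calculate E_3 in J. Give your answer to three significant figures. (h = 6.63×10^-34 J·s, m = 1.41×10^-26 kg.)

For an infinite well E_n = n²h²/(8mL²), so E_1 = h²/(8mL²) = (6.63×10^-34)²/(8·1.41×10^-26·(1.29×10^-10 m)²) = 2.342×10^-22 J.
Then E_3 = 3²·E_1 = 9·2.342×10^-22 J = 2.11×10^-21 J.

E_3 = 2.11×10^-21 J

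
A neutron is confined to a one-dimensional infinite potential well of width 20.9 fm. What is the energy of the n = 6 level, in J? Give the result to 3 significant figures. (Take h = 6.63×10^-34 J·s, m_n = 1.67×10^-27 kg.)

For an infinite well E_n = n²h²/(8m_nL²), so E_1 = h²/(8m_nL²) = (6.63×10^-34)²/(8·1.67×10^-27·(2.09×10^-14 m)²) = 7.532×10^-14 J.
Then E_6 = 6²·E_1 = 36·7.532×10^-14 J = 2.71×10^-12 J.

E_6 = 2.71×10^-12 J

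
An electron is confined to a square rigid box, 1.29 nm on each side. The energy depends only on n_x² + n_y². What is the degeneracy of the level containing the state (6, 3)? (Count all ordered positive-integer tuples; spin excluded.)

degeneracy = 2

The level has n_x² + n_y² = 45. The ordered positive-integer solutions are (3, 6), (6, 3).
That gives 2 states.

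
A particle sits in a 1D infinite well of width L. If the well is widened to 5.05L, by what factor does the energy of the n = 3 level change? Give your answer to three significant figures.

0.0392

E_n ∝ 1/L², so the energy scales by 1/5.05² = 0.0392.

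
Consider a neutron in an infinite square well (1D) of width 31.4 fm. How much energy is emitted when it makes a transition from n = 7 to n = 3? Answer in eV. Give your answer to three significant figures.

|ΔE| = 8.30×10^6 eV

E_1 = h²/(8m_nL²) = 3.323×10^-14 J.
|ΔE| = |7² − 3²|·E_1 = 40·3.323×10^-14 J = 1.329×10^-12 J = 8.30×10^6 eV.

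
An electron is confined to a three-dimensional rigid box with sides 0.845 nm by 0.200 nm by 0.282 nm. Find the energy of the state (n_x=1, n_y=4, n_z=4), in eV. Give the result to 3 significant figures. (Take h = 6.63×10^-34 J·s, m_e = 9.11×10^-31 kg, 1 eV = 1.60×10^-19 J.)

E = 227 eV

For a 3D rectangular well E = (h²/8m_e)·Σ n_i²/L_i² = (6.63×10^-34)²/(8·9.11×10^-31) · [1²/(0.845 nm)² + 4²/(0.200 nm)² + 4²/(0.282 nm)²].
Evaluating gives E = 3.635×10^-17 J = 227 eV.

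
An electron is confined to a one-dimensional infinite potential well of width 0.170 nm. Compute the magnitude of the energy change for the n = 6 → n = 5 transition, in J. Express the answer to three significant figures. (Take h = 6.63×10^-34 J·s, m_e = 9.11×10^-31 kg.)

E_1 = h²/(8m_eL²) = 2.087×10^-18 J.
|ΔE| = |6² − 5²|·E_1 = 11·2.087×10^-18 J = 2.30×10^-17 J.

|ΔE| = 2.30×10^-17 J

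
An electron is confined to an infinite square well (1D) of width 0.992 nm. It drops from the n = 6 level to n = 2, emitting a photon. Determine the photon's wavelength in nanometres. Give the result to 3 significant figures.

E_1 = h²/(8m_eL²) = 6.122×10^-20 J, so ΔE = (6² − 2²)E_1 = 1.959×10^-18 J.
λ = hc/ΔE = (6.626×10^-34·2.998×10^8)/1.959×10^-18 = 1.01×10^-7 m = 101 nm.

λ = 101 nm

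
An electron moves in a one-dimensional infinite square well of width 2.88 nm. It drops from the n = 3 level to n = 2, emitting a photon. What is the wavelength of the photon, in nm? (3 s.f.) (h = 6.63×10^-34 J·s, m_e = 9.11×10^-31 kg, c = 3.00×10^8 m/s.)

E_1 = h²/(8m_eL²) = 7.272×10^-21 J, so ΔE = (3² − 2²)E_1 = 3.636×10^-20 J.
λ = hc/ΔE = (6.63×10^-34·3.00×10^8)/3.636×10^-20 = 5.47×10^-6 m = 5.47×10^3 nm.

λ = 5.47×10^3 nm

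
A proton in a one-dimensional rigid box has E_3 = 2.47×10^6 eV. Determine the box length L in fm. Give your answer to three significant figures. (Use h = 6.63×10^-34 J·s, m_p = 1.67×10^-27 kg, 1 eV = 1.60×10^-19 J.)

From E_n = n²h²/(8m_pL²), L = n·h/√(8m_pE_n).
E_3 = 2.47×10^6 eV = 3.952×10^-13 J, so L = 3·6.63×10^-34/√(8·1.67×10^-27·3.952×10^-13) = 2.74×10^-14 m = 27.4 fm.

L = 27.4 fm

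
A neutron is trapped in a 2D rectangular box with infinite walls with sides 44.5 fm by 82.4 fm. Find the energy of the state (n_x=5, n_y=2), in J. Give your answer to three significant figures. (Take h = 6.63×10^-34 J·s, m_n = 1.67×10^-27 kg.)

E = 4.35×10^-13 J

For a 2D rectangular well E = (h²/8m_n)·Σ n_i²/L_i² = (6.63×10^-34)²/(8·1.67×10^-27) · [5²/(44.5 fm)² + 2²/(82.4 fm)²].
Evaluating gives E = 4.35×10^-13 J.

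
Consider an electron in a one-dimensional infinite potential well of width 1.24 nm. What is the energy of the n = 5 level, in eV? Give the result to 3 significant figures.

E_5 = 6.11 eV

For an infinite well E_n = n²h²/(8m_eL²), so E_1 = h²/(8m_eL²) = (6.626×10^-34)²/(8·9.109×10^-31·(1.24×10^-9 m)²) = 3.918×10^-20 J.
Then E_5 = 5²·E_1 = 25·3.918×10^-20 J = 9.795×10^-19 J.
Converting, E_5 = 9.795×10^-19 J / (1.602×10^-19 J/eV) = 6.11 eV.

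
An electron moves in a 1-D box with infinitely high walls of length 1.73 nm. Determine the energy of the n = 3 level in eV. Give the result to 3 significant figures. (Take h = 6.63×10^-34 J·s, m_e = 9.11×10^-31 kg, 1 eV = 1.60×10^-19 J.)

For an infinite well E_n = n²h²/(8m_eL²), so E_1 = h²/(8m_eL²) = (6.63×10^-34)²/(8·9.11×10^-31·(1.73×10^-9 m)²) = 2.015×10^-20 J.
Then E_3 = 3²·E_1 = 9·2.015×10^-20 J = 1.814×10^-19 J.
Converting, E_3 = 1.814×10^-19 J / (1.60×10^-19 J/eV) = 1.13 eV.

E_3 = 1.13 eV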